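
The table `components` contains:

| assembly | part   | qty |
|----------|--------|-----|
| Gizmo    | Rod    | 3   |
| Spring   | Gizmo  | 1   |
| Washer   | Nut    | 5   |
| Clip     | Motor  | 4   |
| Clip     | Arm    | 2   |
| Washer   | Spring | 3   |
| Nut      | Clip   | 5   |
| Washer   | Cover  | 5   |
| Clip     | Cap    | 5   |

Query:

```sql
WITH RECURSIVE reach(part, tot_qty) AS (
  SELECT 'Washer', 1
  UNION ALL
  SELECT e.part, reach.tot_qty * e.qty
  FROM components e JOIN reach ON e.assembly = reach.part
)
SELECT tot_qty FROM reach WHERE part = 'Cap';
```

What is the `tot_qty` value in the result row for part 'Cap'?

125

Base: (Washer, tot_qty=1).
Iteration 1: components of {Washer} -> Cover = 1*5 = 5, Nut = 1*5 = 5, Spring = 1*3 = 3.
Iteration 2: components of {Cover,Nut,Spring} -> Clip = 5*5 = 25, Gizmo = 3*1 = 3.
Iteration 3: components of {Clip,Gizmo} -> Arm = 25*2 = 50, Cap = 25*5 = 125, Motor = 25*4 = 100, Rod = 3*3 = 9.
Iteration 4: no further components; recursion stops.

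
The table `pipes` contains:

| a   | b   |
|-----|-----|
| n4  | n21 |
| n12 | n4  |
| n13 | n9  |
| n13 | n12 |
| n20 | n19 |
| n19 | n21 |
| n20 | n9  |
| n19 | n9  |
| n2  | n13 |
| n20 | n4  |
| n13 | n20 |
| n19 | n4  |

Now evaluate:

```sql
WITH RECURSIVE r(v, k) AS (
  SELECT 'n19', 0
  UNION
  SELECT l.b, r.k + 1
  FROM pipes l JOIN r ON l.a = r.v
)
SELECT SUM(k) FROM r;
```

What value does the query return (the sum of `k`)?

Base: (n19, k=0).
Iteration 1: edges from {n19} -> (n21, k=1), (n4, k=1), (n9, k=1).
Iteration 2: edges from {n21,n4,n9} -> (n21, k=2).
Iteration 3: no outgoing edges from {n21}; recursion stops.
SUM(k) = 0 + 1 + 1 + 1 + 2 = 5.

5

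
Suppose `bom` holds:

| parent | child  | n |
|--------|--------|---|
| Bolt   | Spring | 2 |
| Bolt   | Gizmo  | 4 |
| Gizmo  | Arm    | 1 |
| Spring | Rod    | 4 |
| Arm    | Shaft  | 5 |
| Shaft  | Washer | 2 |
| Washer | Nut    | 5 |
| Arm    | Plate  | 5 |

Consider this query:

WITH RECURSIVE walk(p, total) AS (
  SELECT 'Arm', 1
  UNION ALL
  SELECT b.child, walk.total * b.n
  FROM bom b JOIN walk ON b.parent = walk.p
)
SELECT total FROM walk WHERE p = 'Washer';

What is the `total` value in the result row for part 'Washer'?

10

Base: (Arm, total=1).
Iteration 1: components of {Arm} -> Plate = 1*5 = 5, Shaft = 1*5 = 5.
Iteration 2: components of {Plate,Shaft} -> Washer = 5*2 = 10.
Iteration 3: components of {Washer} -> Nut = 10*5 = 50.
Iteration 4: no further components; recursion stops.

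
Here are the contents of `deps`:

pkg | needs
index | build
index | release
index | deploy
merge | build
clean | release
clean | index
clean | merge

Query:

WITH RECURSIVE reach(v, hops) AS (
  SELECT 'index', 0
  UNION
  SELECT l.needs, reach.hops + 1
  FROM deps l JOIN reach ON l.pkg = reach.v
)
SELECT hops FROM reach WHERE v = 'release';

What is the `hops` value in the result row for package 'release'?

1

Base: (index, hops=0).
Iteration 1: edges from {index} -> (build, hops=1), (deploy, hops=1), (release, hops=1).
Iteration 2: no outgoing edges from {build,deploy,release}; recursion stops.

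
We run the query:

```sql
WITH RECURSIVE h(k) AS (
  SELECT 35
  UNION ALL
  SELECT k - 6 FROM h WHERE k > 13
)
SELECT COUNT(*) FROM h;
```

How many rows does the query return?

Base: k=35.
Iteration 1: 35 > 13 holds -> k = 35 - 6 = 29.
Iteration 2: 29 > 13 holds -> k = 29 - 6 = 23.
Iteration 3: 23 > 13 holds -> k = 23 - 6 = 17.
Iteration 4: 17 > 13 holds -> k = 17 - 6 = 11.
Iteration 5: 11 > 13 fails; recursion stops.
Total rows emitted: 5.

5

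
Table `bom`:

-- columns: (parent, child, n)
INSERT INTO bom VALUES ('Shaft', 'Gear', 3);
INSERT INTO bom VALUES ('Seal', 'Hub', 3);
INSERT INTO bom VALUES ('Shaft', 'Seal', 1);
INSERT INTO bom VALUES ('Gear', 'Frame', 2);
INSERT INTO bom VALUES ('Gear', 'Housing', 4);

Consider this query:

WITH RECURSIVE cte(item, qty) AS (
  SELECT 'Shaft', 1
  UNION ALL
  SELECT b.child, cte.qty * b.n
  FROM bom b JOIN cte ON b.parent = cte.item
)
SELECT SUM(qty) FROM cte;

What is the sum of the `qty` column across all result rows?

Base: (Shaft, qty=1).
Iteration 1: components of {Shaft} -> Gear = 1*3 = 3, Seal = 1*1 = 1.
Iteration 2: components of {Gear,Seal} -> Frame = 3*2 = 6, Housing = 3*4 = 12, Hub = 1*3 = 3.
Iteration 3: no further components; recursion stops.
SUM(qty) = 1 + 3 + 1 + 6 + 12 + 3 = 26.

26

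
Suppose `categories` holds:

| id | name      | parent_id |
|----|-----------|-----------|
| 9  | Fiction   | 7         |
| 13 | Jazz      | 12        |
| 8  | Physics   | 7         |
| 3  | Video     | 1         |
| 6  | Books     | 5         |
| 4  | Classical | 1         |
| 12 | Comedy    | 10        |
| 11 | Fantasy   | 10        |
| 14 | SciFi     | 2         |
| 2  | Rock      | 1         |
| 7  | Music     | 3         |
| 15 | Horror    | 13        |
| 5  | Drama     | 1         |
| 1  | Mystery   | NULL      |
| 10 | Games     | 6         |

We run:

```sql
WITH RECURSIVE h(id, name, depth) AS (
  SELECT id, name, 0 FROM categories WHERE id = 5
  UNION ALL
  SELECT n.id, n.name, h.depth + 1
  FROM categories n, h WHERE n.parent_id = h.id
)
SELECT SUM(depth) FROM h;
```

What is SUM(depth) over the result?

Base: id=5 (Drama) at depth 0.
Iteration 1: rows with parent_id in {5} -> Books (id 6, depth 1).
Iteration 2: rows with parent_id in {6} -> Games (id 10, depth 2).
Iteration 3: rows with parent_id in {10} -> Fantasy (id 11, depth 3), Comedy (id 12, depth 3).
Iteration 4: rows with parent_id in {11,12} -> Jazz (id 13, depth 4).
Iteration 5: rows with parent_id in {13} -> Horror (id 15, depth 5).
Iteration 6: no rows with parent_id in {15}; recursion stops.
SUM(depth) = 0 + 1 + 2 + 3 + 3 + 4 + 5 = 18.

18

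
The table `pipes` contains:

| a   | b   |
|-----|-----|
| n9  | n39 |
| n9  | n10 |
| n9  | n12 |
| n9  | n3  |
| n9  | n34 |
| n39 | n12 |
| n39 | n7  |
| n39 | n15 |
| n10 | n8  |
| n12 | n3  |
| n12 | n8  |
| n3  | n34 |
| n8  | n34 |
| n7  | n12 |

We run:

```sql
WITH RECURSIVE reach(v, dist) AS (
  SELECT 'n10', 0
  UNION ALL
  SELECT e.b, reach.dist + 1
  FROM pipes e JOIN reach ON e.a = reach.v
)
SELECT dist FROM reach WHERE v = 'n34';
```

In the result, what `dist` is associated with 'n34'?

2

Base: (n10, dist=0).
Iteration 1: edges from {n10} -> (n8, dist=1).
Iteration 2: edges from {n8} -> (n34, dist=2).
Iteration 3: no outgoing edges from {n34}; recursion stops.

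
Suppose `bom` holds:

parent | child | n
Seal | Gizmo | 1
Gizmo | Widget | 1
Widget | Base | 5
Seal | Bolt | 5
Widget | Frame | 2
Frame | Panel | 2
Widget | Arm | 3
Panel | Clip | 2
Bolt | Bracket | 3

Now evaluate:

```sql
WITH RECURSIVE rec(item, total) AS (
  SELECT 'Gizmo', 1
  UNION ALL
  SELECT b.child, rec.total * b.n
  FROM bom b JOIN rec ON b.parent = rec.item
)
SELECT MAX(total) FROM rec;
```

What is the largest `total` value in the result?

8

Base: (Gizmo, total=1).
Iteration 1: components of {Gizmo} -> Widget = 1*1 = 1.
Iteration 2: components of {Widget} -> Arm = 1*3 = 3, Base = 1*5 = 5, Frame = 1*2 = 2.
Iteration 3: components of {Arm,Base,Frame} -> Panel = 2*2 = 4.
Iteration 4: components of {Panel} -> Clip = 4*2 = 8.
Iteration 5: no further components; recursion stops.
total values: 1, 1, 5, 2, 3, 4, 8; the maximum is 8.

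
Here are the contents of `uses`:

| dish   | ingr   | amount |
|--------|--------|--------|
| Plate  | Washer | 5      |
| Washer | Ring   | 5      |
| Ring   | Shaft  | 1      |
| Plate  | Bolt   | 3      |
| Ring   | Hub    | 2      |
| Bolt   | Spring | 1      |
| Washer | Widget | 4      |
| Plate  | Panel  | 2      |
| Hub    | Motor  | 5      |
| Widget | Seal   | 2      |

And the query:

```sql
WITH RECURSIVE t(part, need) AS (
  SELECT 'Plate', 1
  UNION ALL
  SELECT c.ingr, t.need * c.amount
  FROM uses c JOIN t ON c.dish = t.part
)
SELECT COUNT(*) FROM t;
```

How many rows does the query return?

11

Base: (Plate, need=1).
Iteration 1: components of {Plate} -> Bolt = 1*3 = 3, Panel = 1*2 = 2, Washer = 1*5 = 5.
Iteration 2: components of {Bolt,Panel,Washer} -> Ring = 5*5 = 25, Spring = 3*1 = 3, Widget = 5*4 = 20.
Iteration 3: components of {Ring,Spring,Widget} -> Hub = 25*2 = 50, Seal = 20*2 = 40, Shaft = 25*1 = 25.
Iteration 4: components of {Hub,Seal,Shaft} -> Motor = 50*5 = 250.
Iteration 5: no further components; recursion stops.
Total rows emitted: 11.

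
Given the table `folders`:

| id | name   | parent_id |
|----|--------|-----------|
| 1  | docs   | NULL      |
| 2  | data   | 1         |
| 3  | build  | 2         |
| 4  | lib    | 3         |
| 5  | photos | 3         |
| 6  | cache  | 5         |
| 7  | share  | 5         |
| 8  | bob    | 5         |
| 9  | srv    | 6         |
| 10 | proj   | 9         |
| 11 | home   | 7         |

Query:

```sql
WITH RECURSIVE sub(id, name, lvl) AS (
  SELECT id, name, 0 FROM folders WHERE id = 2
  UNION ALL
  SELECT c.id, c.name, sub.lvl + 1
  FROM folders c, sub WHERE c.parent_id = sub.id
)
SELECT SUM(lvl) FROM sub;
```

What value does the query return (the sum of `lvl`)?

Base: id=2 (data) at lvl 0.
Iteration 1: rows with parent_id in {2} -> build (id 3, lvl 1).
Iteration 2: rows with parent_id in {3} -> lib (id 4, lvl 2), photos (id 5, lvl 2).
Iteration 3: rows with parent_id in {4,5} -> cache (id 6, lvl 3), share (id 7, lvl 3), bob (id 8, lvl 3).
Iteration 4: rows with parent_id in {6,7,8} -> srv (id 9, lvl 4), home (id 11, lvl 4).
Iteration 5: rows with parent_id in {9,11} -> proj (id 10, lvl 5).
Iteration 6: no rows with parent_id in {10}; recursion stops.
SUM(lvl) = 0 + 1 + 2 + 2 + 3 + 3 + 3 + 4 + 4 + 5 = 27.

27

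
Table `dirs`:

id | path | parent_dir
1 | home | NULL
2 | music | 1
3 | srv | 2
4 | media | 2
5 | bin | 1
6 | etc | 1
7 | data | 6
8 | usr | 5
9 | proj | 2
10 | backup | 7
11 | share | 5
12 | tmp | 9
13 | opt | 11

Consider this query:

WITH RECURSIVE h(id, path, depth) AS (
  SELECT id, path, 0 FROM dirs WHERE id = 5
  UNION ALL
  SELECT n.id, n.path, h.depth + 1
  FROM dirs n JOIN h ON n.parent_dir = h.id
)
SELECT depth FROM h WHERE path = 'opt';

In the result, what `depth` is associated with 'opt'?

2

Base: id=5 (bin) at depth 0.
Iteration 1: rows with parent_dir in {5} -> usr (id 8, depth 1), share (id 11, depth 1).
Iteration 2: rows with parent_dir in {8,11} -> opt (id 13, depth 2).
Iteration 3: no rows with parent_dir in {13}; recursion stops.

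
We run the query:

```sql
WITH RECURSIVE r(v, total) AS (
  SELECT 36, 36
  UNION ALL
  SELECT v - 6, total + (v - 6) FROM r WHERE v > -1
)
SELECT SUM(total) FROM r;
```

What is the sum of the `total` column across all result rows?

792

Base: v=36, total=36.
Iteration 1: 36 > -1 holds -> v = 36 - 6 = 30, total = 36 + 30 = 66.
Iteration 2: 30 > -1 holds -> v = 30 - 6 = 24, total = 66 + 24 = 90.
Iteration 3: 24 > -1 holds -> v = 24 - 6 = 18, total = 90 + 18 = 108.
Iteration 4: 18 > -1 holds -> v = 18 - 6 = 12, total = 108 + 12 = 120.
Iteration 5: 12 > -1 holds -> v = 12 - 6 = 6, total = 120 + 6 = 126.
Iteration 6: 6 > -1 holds -> v = 6 - 6 = 0, total = 126 + 0 = 126.
Iteration 7: 0 > -1 holds -> v = 0 - 6 = -6, total = 126 + -6 = 120.
Iteration 8: -6 > -1 fails; recursion stops.
SUM(total) = 36 + 66 + 90 + 108 + 120 + 126 + 126 + 120 = 792.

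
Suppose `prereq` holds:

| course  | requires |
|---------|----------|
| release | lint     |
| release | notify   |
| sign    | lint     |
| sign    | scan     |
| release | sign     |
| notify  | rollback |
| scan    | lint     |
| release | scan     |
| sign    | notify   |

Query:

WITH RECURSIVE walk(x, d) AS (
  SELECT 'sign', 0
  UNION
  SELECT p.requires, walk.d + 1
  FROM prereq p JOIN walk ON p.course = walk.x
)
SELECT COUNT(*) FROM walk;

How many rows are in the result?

Base: (sign, d=0).
Iteration 1: edges from {sign} -> (lint, d=1), (notify, d=1), (scan, d=1).
Iteration 2: edges from {lint,notify,scan} -> (lint, d=2), (rollback, d=2).
Iteration 3: no outgoing edges from {lint,rollback}; recursion stops.
Total rows emitted: 6.

6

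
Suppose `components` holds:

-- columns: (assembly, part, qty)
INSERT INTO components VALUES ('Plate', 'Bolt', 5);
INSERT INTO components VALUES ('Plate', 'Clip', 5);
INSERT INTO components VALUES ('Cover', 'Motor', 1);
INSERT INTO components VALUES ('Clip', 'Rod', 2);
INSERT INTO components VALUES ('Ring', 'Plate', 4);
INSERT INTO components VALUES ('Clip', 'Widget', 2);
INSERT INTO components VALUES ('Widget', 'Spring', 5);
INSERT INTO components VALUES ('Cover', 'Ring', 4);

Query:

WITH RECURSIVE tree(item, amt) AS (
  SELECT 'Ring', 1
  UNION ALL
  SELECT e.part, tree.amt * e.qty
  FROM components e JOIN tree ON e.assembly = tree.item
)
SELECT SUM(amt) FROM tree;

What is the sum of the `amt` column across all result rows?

Base: (Ring, amt=1).
Iteration 1: components of {Ring} -> Plate = 1*4 = 4.
Iteration 2: components of {Plate} -> Bolt = 4*5 = 20, Clip = 4*5 = 20.
Iteration 3: components of {Bolt,Clip} -> Rod = 20*2 = 40, Widget = 20*2 = 40.
Iteration 4: components of {Rod,Widget} -> Spring = 40*5 = 200.
Iteration 5: no further components; recursion stops.
SUM(amt) = 1 + 4 + 20 + 20 + 40 + 40 + 200 = 325.

325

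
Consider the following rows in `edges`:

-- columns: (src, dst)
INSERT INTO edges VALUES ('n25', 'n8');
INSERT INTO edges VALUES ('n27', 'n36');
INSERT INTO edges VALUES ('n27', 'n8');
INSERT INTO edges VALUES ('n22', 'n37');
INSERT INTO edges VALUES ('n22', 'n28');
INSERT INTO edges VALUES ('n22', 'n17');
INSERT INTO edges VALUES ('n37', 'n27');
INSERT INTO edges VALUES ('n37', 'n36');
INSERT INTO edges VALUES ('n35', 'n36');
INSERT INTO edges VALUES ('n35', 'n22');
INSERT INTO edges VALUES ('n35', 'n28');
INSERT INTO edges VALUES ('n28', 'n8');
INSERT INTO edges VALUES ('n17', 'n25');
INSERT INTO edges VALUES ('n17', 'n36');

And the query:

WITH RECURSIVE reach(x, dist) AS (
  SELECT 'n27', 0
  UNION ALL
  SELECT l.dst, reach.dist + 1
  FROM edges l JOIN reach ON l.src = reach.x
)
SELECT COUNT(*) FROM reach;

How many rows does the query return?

3

Base: (n27, dist=0).
Iteration 1: edges from {n27} -> (n36, dist=1), (n8, dist=1).
Iteration 2: no outgoing edges from {n36,n8}; recursion stops.
Total rows emitted: 3.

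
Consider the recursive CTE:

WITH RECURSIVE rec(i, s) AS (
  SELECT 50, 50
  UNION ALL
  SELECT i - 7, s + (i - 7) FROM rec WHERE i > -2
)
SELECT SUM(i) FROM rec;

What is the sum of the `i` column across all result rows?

Base: i=50, s=50.
Iteration 1: 50 > -2 holds -> i = 50 - 7 = 43, s = 50 + 43 = 93.
Iteration 2: 43 > -2 holds -> i = 43 - 7 = 36, s = 93 + 36 = 129.
Iteration 3: 36 > -2 holds -> i = 36 - 7 = 29, s = 129 + 29 = 158.
Iteration 4: 29 > -2 holds -> i = 29 - 7 = 22, s = 158 + 22 = 180.
Iteration 5: 22 > -2 holds -> i = 22 - 7 = 15, s = 180 + 15 = 195.
Iteration 6: 15 > -2 holds -> i = 15 - 7 = 8, s = 195 + 8 = 203.
Iteration 7: 8 > -2 holds -> i = 8 - 7 = 1, s = 203 + 1 = 204.
Iteration 8: 1 > -2 holds -> i = 1 - 7 = -6, s = 204 + -6 = 198.
Iteration 9: -6 > -2 fails; recursion stops.
SUM(i) = 50 + 43 + 36 + 29 + 22 + 15 + 8 + 1 + -6 = 198.

198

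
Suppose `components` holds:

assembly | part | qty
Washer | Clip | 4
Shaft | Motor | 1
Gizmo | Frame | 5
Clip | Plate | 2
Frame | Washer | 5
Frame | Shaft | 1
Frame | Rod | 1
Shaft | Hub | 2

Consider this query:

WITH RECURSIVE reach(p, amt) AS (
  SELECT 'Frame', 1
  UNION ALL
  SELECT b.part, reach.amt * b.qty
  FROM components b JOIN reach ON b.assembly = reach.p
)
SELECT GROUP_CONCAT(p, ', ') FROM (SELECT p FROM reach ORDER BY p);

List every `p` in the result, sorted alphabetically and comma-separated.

Base: (Frame, amt=1).
Iteration 1: components of {Frame} -> Rod = 1*1 = 1, Shaft = 1*1 = 1, Washer = 1*5 = 5.
Iteration 2: components of {Rod,Shaft,Washer} -> Clip = 5*4 = 20, Hub = 1*2 = 2, Motor = 1*1 = 1.
Iteration 3: components of {Clip,Hub,Motor} -> Plate = 20*2 = 40.
Iteration 4: no further components; recursion stops.

Clip, Frame, Hub, Motor, Plate, Rod, Shaft, Washer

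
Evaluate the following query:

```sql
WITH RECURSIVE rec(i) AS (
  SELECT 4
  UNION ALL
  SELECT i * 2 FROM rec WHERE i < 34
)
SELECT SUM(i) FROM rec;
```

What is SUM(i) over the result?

Base: i=4.
Iteration 1: 4 < 34 holds -> i = 4 * 2 = 8.
Iteration 2: 8 < 34 holds -> i = 8 * 2 = 16.
Iteration 3: 16 < 34 holds -> i = 16 * 2 = 32.
Iteration 4: 32 < 34 holds -> i = 32 * 2 = 64.
Iteration 5: 64 < 34 fails; recursion stops.
SUM(i) = 4 + 8 + 16 + 32 + 64 = 124.

124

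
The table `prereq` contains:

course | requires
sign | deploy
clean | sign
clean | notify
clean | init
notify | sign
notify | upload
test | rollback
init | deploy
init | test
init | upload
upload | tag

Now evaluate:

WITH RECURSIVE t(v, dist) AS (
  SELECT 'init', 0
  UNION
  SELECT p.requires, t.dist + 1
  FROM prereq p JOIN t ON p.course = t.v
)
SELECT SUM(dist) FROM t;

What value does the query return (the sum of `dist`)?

7

Base: (init, dist=0).
Iteration 1: edges from {init} -> (deploy, dist=1), (test, dist=1), (upload, dist=1).
Iteration 2: edges from {deploy,test,upload} -> (rollback, dist=2), (tag, dist=2).
Iteration 3: no outgoing edges from {rollback,tag}; recursion stops.
SUM(dist) = 0 + 1 + 1 + 1 + 2 + 2 = 7.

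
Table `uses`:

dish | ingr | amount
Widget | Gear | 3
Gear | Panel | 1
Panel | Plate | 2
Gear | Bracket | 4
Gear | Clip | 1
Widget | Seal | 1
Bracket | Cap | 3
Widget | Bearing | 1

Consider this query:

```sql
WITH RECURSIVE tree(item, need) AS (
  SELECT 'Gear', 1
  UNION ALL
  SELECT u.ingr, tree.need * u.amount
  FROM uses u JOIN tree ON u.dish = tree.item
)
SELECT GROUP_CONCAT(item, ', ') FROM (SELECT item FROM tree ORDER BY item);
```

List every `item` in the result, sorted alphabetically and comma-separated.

Bracket, Cap, Clip, Gear, Panel, Plate

Base: (Gear, need=1).
Iteration 1: components of {Gear} -> Bracket = 1*4 = 4, Clip = 1*1 = 1, Panel = 1*1 = 1.
Iteration 2: components of {Bracket,Clip,Panel} -> Cap = 4*3 = 12, Plate = 1*2 = 2.
Iteration 3: no further components; recursion stops.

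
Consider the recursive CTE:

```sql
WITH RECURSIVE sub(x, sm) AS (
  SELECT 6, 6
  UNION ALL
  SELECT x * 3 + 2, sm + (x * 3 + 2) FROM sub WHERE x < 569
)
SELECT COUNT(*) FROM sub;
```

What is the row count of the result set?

6

Base: x=6, sm=6.
Iteration 1: 6 < 569 holds -> x = 6 * 3 + 2 = 20, sm = 6 + 20 = 26.
Iteration 2: 20 < 569 holds -> x = 20 * 3 + 2 = 62, sm = 26 + 62 = 88.
Iteration 3: 62 < 569 holds -> x = 62 * 3 + 2 = 188, sm = 88 + 188 = 276.
Iteration 4: 188 < 569 holds -> x = 188 * 3 + 2 = 566, sm = 276 + 566 = 842.
Iteration 5: 566 < 569 holds -> x = 566 * 3 + 2 = 1700, sm = 842 + 1700 = 2542.
Iteration 6: 1700 < 569 fails; recursion stops.
Total rows emitted: 6.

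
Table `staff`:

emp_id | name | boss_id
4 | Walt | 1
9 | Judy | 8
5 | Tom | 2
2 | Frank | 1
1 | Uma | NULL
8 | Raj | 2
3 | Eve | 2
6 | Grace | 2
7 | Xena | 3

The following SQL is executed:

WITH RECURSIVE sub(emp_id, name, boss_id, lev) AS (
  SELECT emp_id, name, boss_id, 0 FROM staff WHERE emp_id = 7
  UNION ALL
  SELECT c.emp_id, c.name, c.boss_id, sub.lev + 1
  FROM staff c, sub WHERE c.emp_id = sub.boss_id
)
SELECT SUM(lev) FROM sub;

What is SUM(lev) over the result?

Base: emp_id=7 (Xena), boss_id=3, lev 0.
Iteration 1: join on emp_id=3 -> Eve (id 3, boss_id=2, lev 1).
Iteration 2: join on emp_id=2 -> Frank (id 2, boss_id=1, lev 2).
Iteration 3: join on emp_id=1 -> Uma (id 1, boss_id=NULL, lev 3).
Iteration 4: boss_id is NULL; no match; recursion stops.
SUM(lev) = 0 + 1 + 2 + 3 = 6.

6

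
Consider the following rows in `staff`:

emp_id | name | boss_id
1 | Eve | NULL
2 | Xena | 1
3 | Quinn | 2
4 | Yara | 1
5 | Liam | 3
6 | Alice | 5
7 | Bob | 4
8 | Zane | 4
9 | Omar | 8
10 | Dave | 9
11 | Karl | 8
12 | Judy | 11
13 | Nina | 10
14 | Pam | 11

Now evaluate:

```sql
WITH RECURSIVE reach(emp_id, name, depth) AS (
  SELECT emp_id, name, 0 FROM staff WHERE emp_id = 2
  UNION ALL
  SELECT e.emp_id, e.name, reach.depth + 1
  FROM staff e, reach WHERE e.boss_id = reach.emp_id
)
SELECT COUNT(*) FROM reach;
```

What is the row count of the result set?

Base: emp_id=2 (Xena) at depth 0.
Iteration 1: rows with boss_id in {2} -> Quinn (id 3, depth 1).
Iteration 2: rows with boss_id in {3} -> Liam (id 5, depth 2).
Iteration 3: rows with boss_id in {5} -> Alice (id 6, depth 3).
Iteration 4: no rows with boss_id in {6}; recursion stops.
Total rows emitted: 4.

4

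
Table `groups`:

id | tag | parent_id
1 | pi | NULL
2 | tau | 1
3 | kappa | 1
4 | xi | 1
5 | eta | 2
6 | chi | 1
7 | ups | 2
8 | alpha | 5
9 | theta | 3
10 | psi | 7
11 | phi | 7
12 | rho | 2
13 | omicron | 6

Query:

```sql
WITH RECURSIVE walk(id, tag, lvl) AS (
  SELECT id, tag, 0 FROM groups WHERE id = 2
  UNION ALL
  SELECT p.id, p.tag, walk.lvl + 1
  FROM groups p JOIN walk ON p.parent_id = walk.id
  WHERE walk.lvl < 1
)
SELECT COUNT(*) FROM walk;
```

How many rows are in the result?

Base: id=2 (tau) at lvl 0.
Iteration 1: rows with parent_id in {2} -> eta (id 5, lvl 1), ups (id 7, lvl 1), rho (id 12, lvl 1).
Iteration 2: lvl < 1 fails for all current rows; recursion stops.
Total rows emitted: 4.

4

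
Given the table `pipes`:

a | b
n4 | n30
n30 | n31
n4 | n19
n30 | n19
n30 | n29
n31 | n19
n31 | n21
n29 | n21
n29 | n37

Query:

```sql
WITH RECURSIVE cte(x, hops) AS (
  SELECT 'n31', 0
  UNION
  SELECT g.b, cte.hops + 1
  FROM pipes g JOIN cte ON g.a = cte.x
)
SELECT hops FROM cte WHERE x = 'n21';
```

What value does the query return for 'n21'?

1

Base: (n31, hops=0).
Iteration 1: edges from {n31} -> (n19, hops=1), (n21, hops=1).
Iteration 2: no outgoing edges from {n19,n21}; recursion stops.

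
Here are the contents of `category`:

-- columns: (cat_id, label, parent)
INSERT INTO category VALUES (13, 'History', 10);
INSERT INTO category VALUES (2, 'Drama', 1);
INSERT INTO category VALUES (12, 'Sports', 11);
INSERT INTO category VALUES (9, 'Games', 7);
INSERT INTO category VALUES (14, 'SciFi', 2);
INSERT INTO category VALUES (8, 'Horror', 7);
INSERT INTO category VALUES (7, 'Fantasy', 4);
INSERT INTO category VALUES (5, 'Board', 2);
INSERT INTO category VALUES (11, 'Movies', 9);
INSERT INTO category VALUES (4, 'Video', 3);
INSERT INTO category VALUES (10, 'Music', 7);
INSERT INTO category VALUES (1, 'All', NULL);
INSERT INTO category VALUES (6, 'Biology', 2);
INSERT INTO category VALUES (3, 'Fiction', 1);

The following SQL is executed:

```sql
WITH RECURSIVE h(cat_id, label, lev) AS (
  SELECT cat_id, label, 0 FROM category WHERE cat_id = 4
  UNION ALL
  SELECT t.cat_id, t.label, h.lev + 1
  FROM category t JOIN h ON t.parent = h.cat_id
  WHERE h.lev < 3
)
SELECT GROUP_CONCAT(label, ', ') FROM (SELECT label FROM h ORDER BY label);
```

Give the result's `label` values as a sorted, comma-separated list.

Fantasy, Games, History, Horror, Movies, Music, Video

Base: cat_id=4 (Video) at lev 0.
Iteration 1: rows with parent in {4} -> Fantasy (id 7, lev 1).
Iteration 2: rows with parent in {7} -> Horror (id 8, lev 2), Games (id 9, lev 2), Music (id 10, lev 2).
Iteration 3: rows with parent in {8,9,10} -> Movies (id 11, lev 3), History (id 13, lev 3).
Iteration 4: lev < 3 fails for all current rows; recursion stops.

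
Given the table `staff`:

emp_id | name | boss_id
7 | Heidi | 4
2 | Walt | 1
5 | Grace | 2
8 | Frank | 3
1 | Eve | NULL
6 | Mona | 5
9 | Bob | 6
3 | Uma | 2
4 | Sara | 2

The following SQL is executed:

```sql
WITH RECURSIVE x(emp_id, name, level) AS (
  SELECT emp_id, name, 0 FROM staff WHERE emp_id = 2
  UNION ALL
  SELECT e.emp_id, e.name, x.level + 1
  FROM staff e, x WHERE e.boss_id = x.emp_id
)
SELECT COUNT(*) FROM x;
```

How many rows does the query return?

Base: emp_id=2 (Walt) at level 0.
Iteration 1: rows with boss_id in {2} -> Uma (id 3, level 1), Sara (id 4, level 1), Grace (id 5, level 1).
Iteration 2: rows with boss_id in {3,4,5} -> Mona (id 6, level 2), Heidi (id 7, level 2), Frank (id 8, level 2).
Iteration 3: rows with boss_id in {6,7,8} -> Bob (id 9, level 3).
Iteration 4: no rows with boss_id in {9}; recursion stops.
Total rows emitted: 8.

8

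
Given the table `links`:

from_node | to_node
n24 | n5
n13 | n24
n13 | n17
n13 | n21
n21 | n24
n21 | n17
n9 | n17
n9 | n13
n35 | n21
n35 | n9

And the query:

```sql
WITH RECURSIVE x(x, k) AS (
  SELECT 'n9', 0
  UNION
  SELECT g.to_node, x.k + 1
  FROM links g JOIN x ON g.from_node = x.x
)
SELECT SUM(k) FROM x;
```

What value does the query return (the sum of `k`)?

21

Base: (n9, k=0).
Iteration 1: edges from {n9} -> (n13, k=1), (n17, k=1).
Iteration 2: edges from {n13,n17} -> (n17, k=2), (n21, k=2), (n24, k=2).
Iteration 3: edges from {n17,n21,n24} -> (n17, k=3), (n24, k=3), (n5, k=3).
Iteration 4: edges from {n17,n24,n5} -> (n5, k=4).
Iteration 5: no outgoing edges from {n5}; recursion stops.
SUM(k) = 0 + 1 + 1 + 2 + 2 + 2 + 3 + 3 + 3 + 4 = 21.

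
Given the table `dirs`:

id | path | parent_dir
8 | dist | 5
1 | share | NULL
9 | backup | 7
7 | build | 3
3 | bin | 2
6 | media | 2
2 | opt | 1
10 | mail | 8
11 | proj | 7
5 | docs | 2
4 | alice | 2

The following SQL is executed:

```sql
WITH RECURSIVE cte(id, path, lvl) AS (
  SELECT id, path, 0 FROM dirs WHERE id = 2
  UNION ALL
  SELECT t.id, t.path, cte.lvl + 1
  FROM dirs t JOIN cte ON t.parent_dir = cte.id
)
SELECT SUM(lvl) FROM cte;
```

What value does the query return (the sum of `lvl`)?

Base: id=2 (opt) at lvl 0.
Iteration 1: rows with parent_dir in {2} -> bin (id 3, lvl 1), alice (id 4, lvl 1), docs (id 5, lvl 1), media (id 6, lvl 1).
Iteration 2: rows with parent_dir in {3,4,5,6} -> build (id 7, lvl 2), dist (id 8, lvl 2).
Iteration 3: rows with parent_dir in {7,8} -> backup (id 9, lvl 3), mail (id 10, lvl 3), proj (id 11, lvl 3).
Iteration 4: no rows with parent_dir in {9,10,11}; recursion stops.
SUM(lvl) = 0 + 1 + 1 + 1 + 1 + 2 + 2 + 3 + 3 + 3 = 17.

17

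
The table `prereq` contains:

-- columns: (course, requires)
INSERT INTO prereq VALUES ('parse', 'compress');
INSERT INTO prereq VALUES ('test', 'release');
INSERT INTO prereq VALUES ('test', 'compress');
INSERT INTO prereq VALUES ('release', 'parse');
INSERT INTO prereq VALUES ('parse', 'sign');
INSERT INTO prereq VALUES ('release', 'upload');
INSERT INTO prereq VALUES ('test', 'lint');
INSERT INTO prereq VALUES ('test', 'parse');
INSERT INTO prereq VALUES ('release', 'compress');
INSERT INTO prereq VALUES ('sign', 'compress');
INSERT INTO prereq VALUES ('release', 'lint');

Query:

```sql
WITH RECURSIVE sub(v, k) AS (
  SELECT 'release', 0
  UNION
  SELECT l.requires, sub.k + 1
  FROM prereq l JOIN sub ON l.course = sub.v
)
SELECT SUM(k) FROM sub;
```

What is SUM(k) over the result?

Base: (release, k=0).
Iteration 1: edges from {release} -> (compress, k=1), (lint, k=1), (parse, k=1), (upload, k=1).
Iteration 2: edges from {compress,lint,parse,upload} -> (compress, k=2), (sign, k=2).
Iteration 3: edges from {compress,sign} -> (compress, k=3).
Iteration 4: no outgoing edges from {compress}; recursion stops.
SUM(k) = 0 + 1 + 1 + 1 + 1 + 2 + 2 + 3 = 11.

11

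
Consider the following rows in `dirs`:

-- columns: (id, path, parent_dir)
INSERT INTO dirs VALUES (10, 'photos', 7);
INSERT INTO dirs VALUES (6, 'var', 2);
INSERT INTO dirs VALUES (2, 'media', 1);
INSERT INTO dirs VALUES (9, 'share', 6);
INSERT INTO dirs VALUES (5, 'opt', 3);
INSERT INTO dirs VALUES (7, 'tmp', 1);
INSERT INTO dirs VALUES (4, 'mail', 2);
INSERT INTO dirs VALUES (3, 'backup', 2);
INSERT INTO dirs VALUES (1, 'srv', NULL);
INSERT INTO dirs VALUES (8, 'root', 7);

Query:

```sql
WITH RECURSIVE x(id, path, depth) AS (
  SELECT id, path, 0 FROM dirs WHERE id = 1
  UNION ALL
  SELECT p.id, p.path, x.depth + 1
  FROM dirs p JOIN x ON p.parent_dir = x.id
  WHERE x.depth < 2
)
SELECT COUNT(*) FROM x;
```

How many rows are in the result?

8

Base: id=1 (srv) at depth 0.
Iteration 1: rows with parent_dir in {1} -> media (id 2, depth 1), tmp (id 7, depth 1).
Iteration 2: rows with parent_dir in {2,7} -> backup (id 3, depth 2), mail (id 4, depth 2), var (id 6, depth 2), root (id 8, depth 2), photos (id 10, depth 2).
Iteration 3: depth < 2 fails for all current rows; recursion stops.
Total rows emitted: 8.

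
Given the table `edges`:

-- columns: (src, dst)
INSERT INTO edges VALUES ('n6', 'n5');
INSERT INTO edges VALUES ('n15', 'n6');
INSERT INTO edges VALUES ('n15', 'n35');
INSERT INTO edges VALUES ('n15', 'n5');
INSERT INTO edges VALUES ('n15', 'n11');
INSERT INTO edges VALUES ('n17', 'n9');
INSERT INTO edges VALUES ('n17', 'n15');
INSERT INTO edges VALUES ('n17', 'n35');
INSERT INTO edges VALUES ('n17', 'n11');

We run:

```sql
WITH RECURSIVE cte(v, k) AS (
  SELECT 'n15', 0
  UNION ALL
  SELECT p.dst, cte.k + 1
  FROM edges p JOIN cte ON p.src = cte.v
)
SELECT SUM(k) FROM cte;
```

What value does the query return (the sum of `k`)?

Base: (n15, k=0).
Iteration 1: edges from {n15} -> (n11, k=1), (n35, k=1), (n5, k=1), (n6, k=1).
Iteration 2: edges from {n11,n35,n5,n6} -> (n5, k=2).
Iteration 3: no outgoing edges from {n5}; recursion stops.
SUM(k) = 0 + 1 + 1 + 1 + 1 + 2 = 6.

6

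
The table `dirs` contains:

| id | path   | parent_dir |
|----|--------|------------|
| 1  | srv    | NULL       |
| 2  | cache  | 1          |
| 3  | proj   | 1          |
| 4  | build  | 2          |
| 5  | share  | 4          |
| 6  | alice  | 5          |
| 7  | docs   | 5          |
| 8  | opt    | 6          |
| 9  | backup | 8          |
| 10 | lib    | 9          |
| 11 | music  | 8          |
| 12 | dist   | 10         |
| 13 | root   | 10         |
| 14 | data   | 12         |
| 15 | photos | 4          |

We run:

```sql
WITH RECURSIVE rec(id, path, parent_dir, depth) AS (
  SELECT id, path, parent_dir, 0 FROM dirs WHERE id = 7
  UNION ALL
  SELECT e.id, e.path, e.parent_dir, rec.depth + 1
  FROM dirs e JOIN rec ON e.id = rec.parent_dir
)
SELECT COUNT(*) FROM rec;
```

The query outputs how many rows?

Base: id=7 (docs), parent_dir=5, depth 0.
Iteration 1: join on id=5 -> share (id 5, parent_dir=4, depth 1).
Iteration 2: join on id=4 -> build (id 4, parent_dir=2, depth 2).
Iteration 3: join on id=2 -> cache (id 2, parent_dir=1, depth 3).
Iteration 4: join on id=1 -> srv (id 1, parent_dir=NULL, depth 4).
Iteration 5: parent_dir is NULL; no match; recursion stops.
Total rows emitted: 5.

5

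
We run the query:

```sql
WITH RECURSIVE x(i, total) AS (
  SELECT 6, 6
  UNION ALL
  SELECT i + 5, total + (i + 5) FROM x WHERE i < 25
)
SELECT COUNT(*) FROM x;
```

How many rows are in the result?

5

Base: i=6, total=6.
Iteration 1: 6 < 25 holds -> i = 6 + 5 = 11, total = 6 + 11 = 17.
Iteration 2: 11 < 25 holds -> i = 11 + 5 = 16, total = 17 + 16 = 33.
Iteration 3: 16 < 25 holds -> i = 16 + 5 = 21, total = 33 + 21 = 54.
Iteration 4: 21 < 25 holds -> i = 21 + 5 = 26, total = 54 + 26 = 80.
Iteration 5: 26 < 25 fails; recursion stops.
Total rows emitted: 5.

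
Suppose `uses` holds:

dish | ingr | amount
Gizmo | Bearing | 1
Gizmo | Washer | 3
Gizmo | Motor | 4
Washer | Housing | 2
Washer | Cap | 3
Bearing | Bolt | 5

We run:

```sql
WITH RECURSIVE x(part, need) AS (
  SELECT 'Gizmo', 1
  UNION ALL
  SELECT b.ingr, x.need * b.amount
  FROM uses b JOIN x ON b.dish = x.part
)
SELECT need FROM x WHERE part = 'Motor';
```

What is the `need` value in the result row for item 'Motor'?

Base: (Gizmo, need=1).
Iteration 1: components of {Gizmo} -> Bearing = 1*1 = 1, Motor = 1*4 = 4, Washer = 1*3 = 3.
Iteration 2: components of {Bearing,Motor,Washer} -> Bolt = 1*5 = 5, Cap = 3*3 = 9, Housing = 3*2 = 6.
Iteration 3: no further components; recursion stops.

4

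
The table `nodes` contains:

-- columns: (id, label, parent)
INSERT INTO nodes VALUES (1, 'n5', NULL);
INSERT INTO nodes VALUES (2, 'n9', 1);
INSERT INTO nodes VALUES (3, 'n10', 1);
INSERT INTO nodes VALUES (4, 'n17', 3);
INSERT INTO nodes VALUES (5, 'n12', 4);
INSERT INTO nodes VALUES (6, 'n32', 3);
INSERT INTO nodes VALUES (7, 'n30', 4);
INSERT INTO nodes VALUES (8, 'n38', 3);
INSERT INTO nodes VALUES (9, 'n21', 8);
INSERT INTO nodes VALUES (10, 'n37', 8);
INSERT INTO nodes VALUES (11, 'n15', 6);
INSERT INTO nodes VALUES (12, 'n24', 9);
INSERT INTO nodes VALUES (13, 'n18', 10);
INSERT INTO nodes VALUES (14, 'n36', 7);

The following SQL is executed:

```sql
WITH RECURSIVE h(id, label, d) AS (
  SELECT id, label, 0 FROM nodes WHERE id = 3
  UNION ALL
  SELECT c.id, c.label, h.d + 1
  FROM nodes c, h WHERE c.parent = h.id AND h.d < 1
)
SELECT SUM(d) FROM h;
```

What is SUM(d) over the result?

3

Base: id=3 (n10) at d 0.
Iteration 1: rows with parent in {3} -> n17 (id 4, d 1), n32 (id 6, d 1), n38 (id 8, d 1).
Iteration 2: d < 1 fails for all current rows; recursion stops.
SUM(d) = 0 + 1 + 1 + 1 = 3.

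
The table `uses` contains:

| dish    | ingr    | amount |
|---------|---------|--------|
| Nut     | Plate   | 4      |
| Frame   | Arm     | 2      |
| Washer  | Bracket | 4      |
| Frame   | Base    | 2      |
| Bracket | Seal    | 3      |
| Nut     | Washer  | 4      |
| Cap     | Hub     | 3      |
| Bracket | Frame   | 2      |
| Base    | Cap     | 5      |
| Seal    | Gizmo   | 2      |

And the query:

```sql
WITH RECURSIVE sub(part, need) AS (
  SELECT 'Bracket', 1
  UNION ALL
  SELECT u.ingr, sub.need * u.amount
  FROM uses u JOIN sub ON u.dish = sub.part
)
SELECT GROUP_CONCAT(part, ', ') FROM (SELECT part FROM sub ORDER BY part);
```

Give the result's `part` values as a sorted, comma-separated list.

Base: (Bracket, need=1).
Iteration 1: components of {Bracket} -> Frame = 1*2 = 2, Seal = 1*3 = 3.
Iteration 2: components of {Frame,Seal} -> Arm = 2*2 = 4, Base = 2*2 = 4, Gizmo = 3*2 = 6.
Iteration 3: components of {Arm,Base,Gizmo} -> Cap = 4*5 = 20.
Iteration 4: components of {Cap} -> Hub = 20*3 = 60.
Iteration 5: no further components; recursion stops.

Arm, Base, Bracket, Cap, Frame, Gizmo, Hub, Seal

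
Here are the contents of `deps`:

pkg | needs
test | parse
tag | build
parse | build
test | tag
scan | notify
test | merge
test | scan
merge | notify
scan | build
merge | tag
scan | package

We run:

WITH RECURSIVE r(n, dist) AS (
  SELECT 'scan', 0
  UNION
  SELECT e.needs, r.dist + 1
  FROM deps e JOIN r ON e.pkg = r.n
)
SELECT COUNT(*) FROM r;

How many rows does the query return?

Base: (scan, dist=0).
Iteration 1: edges from {scan} -> (build, dist=1), (notify, dist=1), (package, dist=1).
Iteration 2: no outgoing edges from {build,notify,package}; recursion stops.
Total rows emitted: 4.

4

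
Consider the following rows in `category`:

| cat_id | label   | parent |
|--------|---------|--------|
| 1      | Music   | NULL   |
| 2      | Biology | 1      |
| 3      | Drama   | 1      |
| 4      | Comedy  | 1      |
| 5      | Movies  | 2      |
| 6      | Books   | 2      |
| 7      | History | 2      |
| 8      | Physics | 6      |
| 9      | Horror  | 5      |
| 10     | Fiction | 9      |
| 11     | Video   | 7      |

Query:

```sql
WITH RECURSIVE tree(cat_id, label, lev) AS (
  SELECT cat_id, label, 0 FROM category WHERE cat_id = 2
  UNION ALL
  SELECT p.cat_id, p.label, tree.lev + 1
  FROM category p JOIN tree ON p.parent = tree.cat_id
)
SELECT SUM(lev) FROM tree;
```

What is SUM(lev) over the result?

Base: cat_id=2 (Biology) at lev 0.
Iteration 1: rows with parent in {2} -> Movies (id 5, lev 1), Books (id 6, lev 1), History (id 7, lev 1).
Iteration 2: rows with parent in {5,6,7} -> Physics (id 8, lev 2), Horror (id 9, lev 2), Video (id 11, lev 2).
Iteration 3: rows with parent in {8,9,11} -> Fiction (id 10, lev 3).
Iteration 4: no rows with parent in {10}; recursion stops.
SUM(lev) = 0 + 1 + 1 + 1 + 2 + 2 + 2 + 3 = 12.

12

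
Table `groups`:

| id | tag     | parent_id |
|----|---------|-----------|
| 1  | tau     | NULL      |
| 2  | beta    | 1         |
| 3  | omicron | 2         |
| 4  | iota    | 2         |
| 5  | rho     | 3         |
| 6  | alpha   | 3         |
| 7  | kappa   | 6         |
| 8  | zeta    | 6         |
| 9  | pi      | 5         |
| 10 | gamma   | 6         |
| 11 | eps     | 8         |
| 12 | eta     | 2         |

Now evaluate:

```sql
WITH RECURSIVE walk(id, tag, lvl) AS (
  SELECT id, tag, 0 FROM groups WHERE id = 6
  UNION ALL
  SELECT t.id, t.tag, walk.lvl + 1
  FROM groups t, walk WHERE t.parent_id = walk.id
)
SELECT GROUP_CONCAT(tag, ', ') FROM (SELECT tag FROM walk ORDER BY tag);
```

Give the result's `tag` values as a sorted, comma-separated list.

Base: id=6 (alpha) at lvl 0.
Iteration 1: rows with parent_id in {6} -> kappa (id 7, lvl 1), zeta (id 8, lvl 1), gamma (id 10, lvl 1).
Iteration 2: rows with parent_id in {7,8,10} -> eps (id 11, lvl 2).
Iteration 3: no rows with parent_id in {11}; recursion stops.

alpha, eps, gamma, kappa, zeta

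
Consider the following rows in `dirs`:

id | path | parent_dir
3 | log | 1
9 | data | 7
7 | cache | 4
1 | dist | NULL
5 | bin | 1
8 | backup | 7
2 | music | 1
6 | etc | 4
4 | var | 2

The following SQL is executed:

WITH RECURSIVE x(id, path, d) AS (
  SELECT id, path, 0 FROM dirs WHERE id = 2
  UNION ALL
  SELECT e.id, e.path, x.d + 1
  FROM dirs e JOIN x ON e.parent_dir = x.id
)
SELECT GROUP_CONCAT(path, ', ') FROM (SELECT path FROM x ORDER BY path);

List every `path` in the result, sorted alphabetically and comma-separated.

backup, cache, data, etc, music, var

Base: id=2 (music) at d 0.
Iteration 1: rows with parent_dir in {2} -> var (id 4, d 1).
Iteration 2: rows with parent_dir in {4} -> etc (id 6, d 2), cache (id 7, d 2).
Iteration 3: rows with parent_dir in {6,7} -> backup (id 8, d 3), data (id 9, d 3).
Iteration 4: no rows with parent_dir in {8,9}; recursion stops.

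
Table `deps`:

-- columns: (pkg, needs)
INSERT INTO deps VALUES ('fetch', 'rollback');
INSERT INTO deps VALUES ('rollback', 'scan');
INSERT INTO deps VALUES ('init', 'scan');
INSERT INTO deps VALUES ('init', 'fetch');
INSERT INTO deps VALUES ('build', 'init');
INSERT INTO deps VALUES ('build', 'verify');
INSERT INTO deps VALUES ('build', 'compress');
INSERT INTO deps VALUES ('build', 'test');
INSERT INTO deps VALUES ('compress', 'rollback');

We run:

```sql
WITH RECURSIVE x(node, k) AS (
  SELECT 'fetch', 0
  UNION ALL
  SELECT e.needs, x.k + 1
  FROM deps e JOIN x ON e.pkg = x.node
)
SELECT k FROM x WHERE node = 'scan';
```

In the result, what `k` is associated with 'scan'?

Base: (fetch, k=0).
Iteration 1: edges from {fetch} -> (rollback, k=1).
Iteration 2: edges from {rollback} -> (scan, k=2).
Iteration 3: no outgoing edges from {scan}; recursion stops.

2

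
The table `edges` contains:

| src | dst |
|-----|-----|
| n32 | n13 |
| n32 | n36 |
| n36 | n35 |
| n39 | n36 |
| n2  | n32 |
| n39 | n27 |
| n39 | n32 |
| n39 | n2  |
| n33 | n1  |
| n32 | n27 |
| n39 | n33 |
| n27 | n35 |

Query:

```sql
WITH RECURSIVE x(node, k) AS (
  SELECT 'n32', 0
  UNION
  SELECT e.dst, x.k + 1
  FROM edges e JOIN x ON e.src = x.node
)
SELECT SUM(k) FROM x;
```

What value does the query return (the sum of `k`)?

Base: (n32, k=0).
Iteration 1: edges from {n32} -> (n13, k=1), (n27, k=1), (n36, k=1).
Iteration 2: edges from {n13,n27,n36} -> (n35, k=2). [UNION drops 1 duplicate row(s)]
Iteration 3: no outgoing edges from {n35}; recursion stops.
SUM(k) = 0 + 1 + 1 + 1 + 2 = 5.

5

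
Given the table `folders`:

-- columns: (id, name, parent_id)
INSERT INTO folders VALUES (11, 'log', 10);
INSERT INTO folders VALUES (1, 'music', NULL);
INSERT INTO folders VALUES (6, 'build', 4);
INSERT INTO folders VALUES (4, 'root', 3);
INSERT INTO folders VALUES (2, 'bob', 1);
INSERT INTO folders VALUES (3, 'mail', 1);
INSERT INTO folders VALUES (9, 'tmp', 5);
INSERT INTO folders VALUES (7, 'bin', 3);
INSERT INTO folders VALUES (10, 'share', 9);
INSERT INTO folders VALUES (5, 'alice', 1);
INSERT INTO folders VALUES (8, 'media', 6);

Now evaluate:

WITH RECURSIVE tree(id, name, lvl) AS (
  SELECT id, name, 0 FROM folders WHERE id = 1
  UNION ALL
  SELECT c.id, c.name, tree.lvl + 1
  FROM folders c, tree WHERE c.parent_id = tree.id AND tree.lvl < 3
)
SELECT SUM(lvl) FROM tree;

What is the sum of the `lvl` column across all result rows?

15

Base: id=1 (music) at lvl 0.
Iteration 1: rows with parent_id in {1} -> bob (id 2, lvl 1), mail (id 3, lvl 1), alice (id 5, lvl 1).
Iteration 2: rows with parent_id in {2,3,5} -> root (id 4, lvl 2), bin (id 7, lvl 2), tmp (id 9, lvl 2).
Iteration 3: rows with parent_id in {4,7,9} -> build (id 6, lvl 3), share (id 10, lvl 3).
Iteration 4: lvl < 3 fails for all current rows; recursion stops.
SUM(lvl) = 0 + 1 + 1 + 1 + 2 + 2 + 2 + 3 + 3 = 15.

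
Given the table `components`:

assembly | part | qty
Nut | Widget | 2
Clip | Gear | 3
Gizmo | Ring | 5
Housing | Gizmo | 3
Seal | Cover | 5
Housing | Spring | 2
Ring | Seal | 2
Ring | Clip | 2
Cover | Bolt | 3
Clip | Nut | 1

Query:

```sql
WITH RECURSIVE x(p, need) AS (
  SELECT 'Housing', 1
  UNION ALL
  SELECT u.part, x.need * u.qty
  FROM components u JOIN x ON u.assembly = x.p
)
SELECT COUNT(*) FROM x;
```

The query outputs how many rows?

11

Base: (Housing, need=1).
Iteration 1: components of {Housing} -> Gizmo = 1*3 = 3, Spring = 1*2 = 2.
Iteration 2: components of {Gizmo,Spring} -> Ring = 3*5 = 15.
Iteration 3: components of {Ring} -> Clip = 15*2 = 30, Seal = 15*2 = 30.
Iteration 4: components of {Clip,Seal} -> Cover = 30*5 = 150, Gear = 30*3 = 90, Nut = 30*1 = 30.
Iteration 5: components of {Cover,Gear,Nut} -> Bolt = 150*3 = 450, Widget = 30*2 = 60.
Iteration 6: no further components; recursion stops.
Total rows emitted: 11.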